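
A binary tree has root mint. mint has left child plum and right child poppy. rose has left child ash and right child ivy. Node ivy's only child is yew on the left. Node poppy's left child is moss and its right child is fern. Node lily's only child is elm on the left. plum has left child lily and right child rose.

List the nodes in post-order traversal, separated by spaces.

elm lily ash yew ivy rose plum moss fern poppy mint

Post-order visits the left subtree, then the right subtree, then the node.
At mint: go left to plum.
  At plum: go left to lily.
    At lily: go left to elm.
      elm is a leaf — visit elm.
    At lily: no right child.
    Visit lily.
  At plum: go right to rose.
    At rose: go left to ash.
      ash is a leaf — visit ash.
    At rose: go right to ivy.
      At ivy: go left to yew.
        yew is a leaf — visit yew.
      At ivy: no right child.
      Visit ivy.
    Visit rose.
  Visit plum.
At mint: go right to poppy.
  At poppy: go left to moss.
    moss is a leaf — visit moss.
  At poppy: go right to fern.
    fern is a leaf — visit fern.
  Visit poppy.
Visit mint.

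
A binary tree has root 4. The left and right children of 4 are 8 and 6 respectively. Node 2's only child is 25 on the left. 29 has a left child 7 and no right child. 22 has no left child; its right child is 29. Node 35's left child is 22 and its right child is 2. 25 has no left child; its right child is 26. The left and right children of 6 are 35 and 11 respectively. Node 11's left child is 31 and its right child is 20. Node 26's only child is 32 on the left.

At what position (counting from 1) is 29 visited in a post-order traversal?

Post-order visits the left subtree, then the right subtree, then the node.
At 4: go left to 8.
  8 is a leaf — visit 8.
At 4: go right to 6.
  At 6: go left to 35.
    At 35: go left to 22.
      At 22: no left child.
      At 22: go right to 29.
        At 29: go left to 7.
          7 is a leaf — visit 7.
        At 29: no right child.
        Visit 29.
      Visit 22.
    At 35: go right to 2.
      At 2: go left to 25.
        At 25: no left child.
        At 25: go right to 26.
          At 26: go left to 32.
            32 is a leaf — visit 32.
          At 26: no right child.
          Visit 26.
        Visit 25.
      At 2: no right child.
      Visit 2.
    Visit 35.
  At 6: go right to 11.
    At 11: go left to 31.
      31 is a leaf — visit 31.
    At 11: go right to 20.
      20 is a leaf — visit 20.
    Visit 11.
  Visit 6.
Visit 4.
Full post-order sequence: 8, 7, 29, 22, 32, 26, 25, 2, 35, 31, 20, 11, 6, 4.

3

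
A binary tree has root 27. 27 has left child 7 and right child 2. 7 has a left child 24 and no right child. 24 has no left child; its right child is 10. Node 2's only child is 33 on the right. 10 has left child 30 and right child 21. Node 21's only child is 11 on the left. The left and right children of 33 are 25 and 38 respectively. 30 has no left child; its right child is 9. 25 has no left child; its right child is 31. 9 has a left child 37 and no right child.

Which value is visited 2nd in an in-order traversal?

In-order visits the left subtree, then the node, then the right subtree.
At 27: go left to 7.
  At 7: go left to 24.
    At 24: no left child.
    Visit 24.
    At 24: go right to 10.
      At 10: go left to 30.
        At 30: no left child.
        Visit 30.
        At 30: go right to 9.
          At 9: go left to 37.
            37 is a leaf — visit 37.
          Visit 9.
          At 9: no right child.
      Visit 10.
      At 10: go right to 21.
        At 21: go left to 11.
          11 is a leaf — visit 11.
        Visit 21.
        At 21: no right child.
  Visit 7.
  At 7: no right child.
Visit 27.
At 27: go right to 2.
  At 2: no left child.
  Visit 2.
  At 2: go right to 33.
    At 33: go left to 25.
      At 25: no left child.
      Visit 25.
      At 25: go right to 31.
        31 is a leaf — visit 31.
    Visit 33.
    At 33: go right to 38.
      38 is a leaf — visit 38.
Full in-order sequence: 24, 30, 37, 9, 10, 11, 21, 7, 27, 2, 25, 31, 33, 38.

30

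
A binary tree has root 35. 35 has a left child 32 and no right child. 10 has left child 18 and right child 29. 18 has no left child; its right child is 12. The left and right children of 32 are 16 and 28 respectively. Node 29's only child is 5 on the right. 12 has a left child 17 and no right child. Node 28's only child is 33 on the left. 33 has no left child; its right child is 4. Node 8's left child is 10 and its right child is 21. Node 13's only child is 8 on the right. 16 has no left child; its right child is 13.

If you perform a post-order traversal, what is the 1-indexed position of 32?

Post-order visits the left subtree, then the right subtree, then the node.
At 35: go left to 32.
  At 32: go left to 16.
    At 16: no left child.
    At 16: go right to 13.
      At 13: no left child.
      At 13: go right to 8.
        At 8: go left to 10.
          At 10: go left to 18.
            At 18: no left child.
            At 18: go right to 12.
              At 12: go left to 17.
                17 is a leaf — visit 17.
              At 12: no right child.
              Visit 12.
            Visit 18.
          At 10: go right to 29.
            At 29: no left child.
            At 29: go right to 5.
              5 is a leaf — visit 5.
            Visit 29.
          Visit 10.
        At 8: go right to 21.
          21 is a leaf — visit 21.
        Visit 8.
      Visit 13.
    Visit 16.
  At 32: go right to 28.
    At 28: go left to 33.
      At 33: no left child.
      At 33: go right to 4.
        4 is a leaf — visit 4.
      Visit 33.
    At 28: no right child.
    Visit 28.
  Visit 32.
At 35: no right child.
Visit 35.
Full post-order sequence: 17, 12, 18, 5, 29, 10, 21, 8, 13, 16, 4, 33, 28, 32, 35.

14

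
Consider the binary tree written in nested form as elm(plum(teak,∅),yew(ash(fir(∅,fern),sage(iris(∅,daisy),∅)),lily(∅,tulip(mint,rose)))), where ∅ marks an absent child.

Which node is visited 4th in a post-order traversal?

fir

Post-order visits the left subtree, then the right subtree, then the node.
At elm: go left to plum.
  At plum: go left to teak.
    teak is a leaf — visit teak.
  At plum: no right child.
  Visit plum.
At elm: go right to yew.
  At yew: go left to ash.
    At ash: go left to fir.
      At fir: no left child.
      At fir: go right to fern.
        fern is a leaf — visit fern.
      Visit fir.
    At ash: go right to sage.
      At sage: go left to iris.
        At iris: no left child.
        At iris: go right to daisy.
          daisy is a leaf — visit daisy.
        Visit iris.
      At sage: no right child.
      Visit sage.
    Visit ash.
  At yew: go right to lily.
    At lily: no left child.
    At lily: go right to tulip.
      At tulip: go left to mint.
        mint is a leaf — visit mint.
      At tulip: go right to rose.
        rose is a leaf — visit rose.
      Visit tulip.
    Visit lily.
  Visit yew.
Visit elm.
Full post-order sequence: teak, plum, fern, fir, daisy, iris, sage, ash, mint, rose, tulip, lily, yew, elm.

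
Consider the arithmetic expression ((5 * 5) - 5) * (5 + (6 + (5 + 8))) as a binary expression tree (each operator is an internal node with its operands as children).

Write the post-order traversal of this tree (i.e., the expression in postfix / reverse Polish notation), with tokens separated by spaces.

Post-order on an expression tree gives postfix notation: for each operator, emit left operand, right operand, then the operator.

5 5 * 5 - 5 6 5 8 + + + *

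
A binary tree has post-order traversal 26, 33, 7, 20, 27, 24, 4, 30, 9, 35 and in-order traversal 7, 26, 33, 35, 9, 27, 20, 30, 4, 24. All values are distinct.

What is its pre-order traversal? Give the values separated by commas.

35, 7, 33, 26, 9, 30, 27, 20, 4, 24

The last element of post-order is the root; it splits in-order into left and right subtrees.
Root 35: left subtree has 3 nodes {7, 26, 33}, right has 6 {9, 27, 20, 30, 4, 24}.
  Root 7: left subtree has 0 nodes { }, right has 2 {26, 33}.
    Root 33: left subtree has 1 node {26}, right has 0 { }.
  Root 9: left subtree has 0 nodes { }, right has 5 {27, 20, 30, 4, 24}.
    Root 30: left subtree has 2 nodes {27, 20}, right has 2 {4, 24}.
      Root 27: left subtree has 0 nodes { }, right has 1 {20}.
      Root 4: left subtree has 0 nodes { }, right has 1 {24}.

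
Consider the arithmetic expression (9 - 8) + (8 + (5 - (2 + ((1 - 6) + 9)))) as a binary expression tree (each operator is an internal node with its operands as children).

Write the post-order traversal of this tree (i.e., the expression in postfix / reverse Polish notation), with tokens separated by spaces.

9 8 - 8 5 2 1 6 - 9 + + - + +

Post-order on an expression tree gives postfix notation: for each operator, emit left operand, right operand, then the operator.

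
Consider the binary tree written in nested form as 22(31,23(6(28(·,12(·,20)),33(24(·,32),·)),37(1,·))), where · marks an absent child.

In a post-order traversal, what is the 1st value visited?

Post-order visits the left subtree, then the right subtree, then the node.
At 22: go left to 31.
  31 is a leaf — visit 31.
At 22: go right to 23.
  At 23: go left to 6.
    At 6: go left to 28.
      At 28: no left child.
      At 28: go right to 12.
        At 12: no left child.
        At 12: go right to 20.
          20 is a leaf — visit 20.
        Visit 12.
      Visit 28.
    At 6: go right to 33.
      At 33: go left to 24.
        At 24: no left child.
        At 24: go right to 32.
          32 is a leaf — visit 32.
        Visit 24.
      At 33: no right child.
      Visit 33.
    Visit 6.
  At 23: go right to 37.
    At 37: go left to 1.
      1 is a leaf — visit 1.
    At 37: no right child.
    Visit 37.
  Visit 23.
Visit 22.
Full post-order sequence: 31, 20, 12, 28, 32, 24, 33, 6, 1, 37, 23, 22.

31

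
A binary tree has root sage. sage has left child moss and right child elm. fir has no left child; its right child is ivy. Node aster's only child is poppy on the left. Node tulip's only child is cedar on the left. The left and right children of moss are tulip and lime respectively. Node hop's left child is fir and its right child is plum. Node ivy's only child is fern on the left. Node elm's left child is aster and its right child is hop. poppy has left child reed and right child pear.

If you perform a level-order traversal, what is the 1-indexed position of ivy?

14

Level-order visits nodes level by level from the root, left to right within each level.
Level 0: sage
Level 1: moss, elm
Level 2: tulip, lime, aster, hop
Level 3: cedar, poppy, fir, plum
Level 4: reed, pear, ivy
Level 5: fern
Full level-order sequence: sage, moss, elm, tulip, lime, aster, hop, cedar, poppy, fir, plum, reed, pear, ivy, fern.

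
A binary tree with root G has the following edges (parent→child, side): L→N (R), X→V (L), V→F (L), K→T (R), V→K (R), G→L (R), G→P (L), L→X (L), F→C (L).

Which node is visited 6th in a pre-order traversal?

F

Pre-order visits the node, then its left subtree, then its right subtree.
Visit G.
At G: go left to P.
  P is a leaf — visit P.
At G: go right to L.
  Visit L.
  At L: go left to X.
    Visit X.
    At X: go left to V.
      Visit V.
      At V: go left to F.
        Visit F.
        At F: go left to C.
          C is a leaf — visit C.
        At F: no right child.
      At V: go right to K.
        Visit K.
        At K: no left child.
        At K: go right to T.
          T is a leaf — visit T.
    At X: no right child.
  At L: go right to N.
    N is a leaf — visit N.
Full pre-order sequence: G, P, L, X, V, F, C, K, T, N.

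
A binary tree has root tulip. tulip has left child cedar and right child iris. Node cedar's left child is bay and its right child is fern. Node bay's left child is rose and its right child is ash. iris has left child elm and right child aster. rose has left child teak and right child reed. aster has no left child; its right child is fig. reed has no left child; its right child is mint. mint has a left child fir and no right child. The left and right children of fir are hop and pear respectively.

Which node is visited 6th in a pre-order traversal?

Pre-order visits the node, then its left subtree, then its right subtree.
Visit tulip.
At tulip: go left to cedar.
  Visit cedar.
  At cedar: go left to bay.
    Visit bay.
    At bay: go left to rose.
      Visit rose.
      At rose: go left to teak.
        teak is a leaf — visit teak.
      At rose: go right to reed.
        Visit reed.
        At reed: no left child.
        At reed: go right to mint.
          Visit mint.
          At mint: go left to fir.
            Visit fir.
            At fir: go left to hop.
              hop is a leaf — visit hop.
            At fir: go right to pear.
              pear is a leaf — visit pear.
          At mint: no right child.
    At bay: go right to ash.
      ash is a leaf — visit ash.
  At cedar: go right to fern.
    fern is a leaf — visit fern.
At tulip: go right to iris.
  Visit iris.
  At iris: go left to elm.
    elm is a leaf — visit elm.
  At iris: go right to aster.
    Visit aster.
    At aster: no left child.
    At aster: go right to fig.
      fig is a leaf — visit fig.
Full pre-order sequence: tulip, cedar, bay, rose, teak, reed, mint, fir, hop, pear, ash, fern, iris, elm, aster, fig.

reed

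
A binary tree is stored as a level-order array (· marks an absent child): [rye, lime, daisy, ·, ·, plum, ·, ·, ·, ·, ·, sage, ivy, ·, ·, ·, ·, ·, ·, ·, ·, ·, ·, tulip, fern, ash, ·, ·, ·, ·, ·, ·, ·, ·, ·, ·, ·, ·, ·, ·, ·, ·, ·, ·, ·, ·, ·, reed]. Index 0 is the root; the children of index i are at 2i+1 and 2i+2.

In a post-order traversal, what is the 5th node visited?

Post-order visits the left subtree, then the right subtree, then the node.
At rye: go left to lime.
  lime is a leaf — visit lime.
At rye: go right to daisy.
  At daisy: go left to plum.
    At plum: go left to sage.
      At sage: go left to tulip.
        At tulip: go left to reed.
          reed is a leaf — visit reed.
        At tulip: no right child.
        Visit tulip.
      At sage: go right to fern.
        fern is a leaf — visit fern.
      Visit sage.
    At plum: go right to ivy.
      At ivy: go left to ash.
        ash is a leaf — visit ash.
      At ivy: no right child.
      Visit ivy.
    Visit plum.
  At daisy: no right child.
  Visit daisy.
Visit rye.
Full post-order sequence: lime, reed, tulip, fern, sage, ash, ivy, plum, daisy, rye.

sage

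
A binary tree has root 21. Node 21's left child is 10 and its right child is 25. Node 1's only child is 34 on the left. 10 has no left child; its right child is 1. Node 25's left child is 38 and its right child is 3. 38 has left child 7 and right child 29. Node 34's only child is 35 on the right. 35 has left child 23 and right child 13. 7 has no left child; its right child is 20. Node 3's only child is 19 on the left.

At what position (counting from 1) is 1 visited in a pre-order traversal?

Pre-order visits the node, then its left subtree, then its right subtree.
Visit 21.
At 21: go left to 10.
  Visit 10.
  At 10: no left child.
  At 10: go right to 1.
    Visit 1.
    At 1: go left to 34.
      Visit 34.
      At 34: no left child.
      At 34: go right to 35.
        Visit 35.
        At 35: go left to 23.
          23 is a leaf — visit 23.
        At 35: go right to 13.
          13 is a leaf — visit 13.
    At 1: no right child.
At 21: go right to 25.
  Visit 25.
  At 25: go left to 38.
    Visit 38.
    At 38: go left to 7.
      Visit 7.
      At 7: no left child.
      At 7: go right to 20.
        20 is a leaf — visit 20.
    At 38: go right to 29.
      29 is a leaf — visit 29.
  At 25: go right to 3.
    Visit 3.
    At 3: go left to 19.
      19 is a leaf — visit 19.
    At 3: no right child.
Full pre-order sequence: 21, 10, 1, 34, 35, 23, 13, 25, 38, 7, 20, 29, 3, 19.

3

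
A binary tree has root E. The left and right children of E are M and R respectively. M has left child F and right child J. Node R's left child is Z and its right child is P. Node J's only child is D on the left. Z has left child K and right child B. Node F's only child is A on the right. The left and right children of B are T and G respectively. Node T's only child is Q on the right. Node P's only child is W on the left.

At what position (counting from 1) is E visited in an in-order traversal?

6

In-order visits the left subtree, then the node, then the right subtree.
At E: go left to M.
  At M: go left to F.
    At F: no left child.
    Visit F.
    At F: go right to A.
      A is a leaf — visit A.
  Visit M.
  At M: go right to J.
    At J: go left to D.
      D is a leaf — visit D.
    Visit J.
    At J: no right child.
Visit E.
At E: go right to R.
  At R: go left to Z.
    At Z: go left to K.
      K is a leaf — visit K.
    Visit Z.
    At Z: go right to B.
      At B: go left to T.
        At T: no left child.
        Visit T.
        At T: go right to Q.
          Q is a leaf — visit Q.
      Visit B.
      At B: go right to G.
        G is a leaf — visit G.
  Visit R.
  At R: go right to P.
    At P: go left to W.
      W is a leaf — visit W.
    Visit P.
    At P: no right child.
Full in-order sequence: F, A, M, D, J, E, K, Z, T, Q, B, G, R, W, P.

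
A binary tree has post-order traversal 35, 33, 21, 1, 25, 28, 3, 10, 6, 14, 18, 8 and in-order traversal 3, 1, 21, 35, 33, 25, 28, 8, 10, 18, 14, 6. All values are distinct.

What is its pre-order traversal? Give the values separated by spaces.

The last element of post-order is the root; it splits in-order into left and right subtrees.
Root 8: left subtree has 7 nodes {3, 1, 21, 35, 33, 25, 28}, right has 4 {10, 18, 14, 6}.
  Root 3: left subtree has 0 nodes { }, right has 6 {1, 21, 35, 33, 25, 28}.
    Root 28: left subtree has 5 nodes {1, 21, 35, 33, 25}, right has 0 { }.
      Root 25: left subtree has 4 nodes {1, 21, 35, 33}, right has 0 { }.
        Root 1: left subtree has 0 nodes { }, right has 3 {21, 35, 33}.
          Root 21: left subtree has 0 nodes { }, right has 2 {35, 33}.
            Root 33: left subtree has 1 node {35}, right has 0 { }.
  Root 18: left subtree has 1 node {10}, right has 2 {14, 6}.
    Root 14: left subtree has 0 nodes { }, right has 1 {6}.

8 3 28 25 1 21 33 35 18 10 14 6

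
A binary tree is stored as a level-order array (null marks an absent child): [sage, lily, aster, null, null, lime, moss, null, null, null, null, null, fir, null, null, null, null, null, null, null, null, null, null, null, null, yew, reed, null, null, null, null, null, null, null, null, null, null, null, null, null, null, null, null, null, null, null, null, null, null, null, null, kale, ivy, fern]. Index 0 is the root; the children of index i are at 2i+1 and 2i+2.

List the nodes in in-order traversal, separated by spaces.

In-order visits the left subtree, then the node, then the right subtree.
At sage: go left to lily.
  lily is a leaf — visit lily.
Visit sage.
At sage: go right to aster.
  At aster: go left to lime.
    At lime: no left child.
    Visit lime.
    At lime: go right to fir.
      At fir: go left to yew.
        At yew: go left to kale.
          kale is a leaf — visit kale.
        Visit yew.
        At yew: go right to ivy.
          ivy is a leaf — visit ivy.
      Visit fir.
      At fir: go right to reed.
        At reed: go left to fern.
          fern is a leaf — visit fern.
        Visit reed.
        At reed: no right child.
  Visit aster.
  At aster: go right to moss.
    moss is a leaf — visit moss.

lily sage lime kale yew ivy fir fern reed aster moss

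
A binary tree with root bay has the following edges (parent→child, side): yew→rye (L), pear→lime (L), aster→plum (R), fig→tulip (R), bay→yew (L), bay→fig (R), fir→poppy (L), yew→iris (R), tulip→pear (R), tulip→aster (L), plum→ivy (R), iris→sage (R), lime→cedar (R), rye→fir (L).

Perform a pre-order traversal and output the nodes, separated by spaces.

Pre-order visits the node, then its left subtree, then its right subtree.
Visit bay.
At bay: go left to yew.
  Visit yew.
  At yew: go left to rye.
    Visit rye.
    At rye: go left to fir.
      Visit fir.
      At fir: go left to poppy.
        poppy is a leaf — visit poppy.
      At fir: no right child.
    At rye: no right child.
  At yew: go right to iris.
    Visit iris.
    At iris: no left child.
    At iris: go right to sage.
      sage is a leaf — visit sage.
At bay: go right to fig.
  Visit fig.
  At fig: no left child.
  At fig: go right to tulip.
    Visit tulip.
    At tulip: go left to aster.
      Visit aster.
      At aster: no left child.
      At aster: go right to plum.
        Visit plum.
        At plum: no left child.
        At plum: go right to ivy.
          ivy is a leaf — visit ivy.
    At tulip: go right to pear.
      Visit pear.
      At pear: go left to lime.
        Visit lime.
        At lime: no left child.
        At lime: go right to cedar.
          cedar is a leaf — visit cedar.
      At pear: no right child.

bay yew rye fir poppy iris sage fig tulip aster plum ivy pear lime cedar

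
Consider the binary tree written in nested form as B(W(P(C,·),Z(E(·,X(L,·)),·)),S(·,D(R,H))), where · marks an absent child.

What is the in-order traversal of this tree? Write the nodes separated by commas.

C, P, W, E, L, X, Z, B, S, R, D, H

In-order visits the left subtree, then the node, then the right subtree.
At B: go left to W.
  At W: go left to P.
    At P: go left to C.
      C is a leaf — visit C.
    Visit P.
    At P: no right child.
  Visit W.
  At W: go right to Z.
    At Z: go left to E.
      At E: no left child.
      Visit E.
      At E: go right to X.
        At X: go left to L.
          L is a leaf — visit L.
        Visit X.
        At X: no right child.
    Visit Z.
    At Z: no right child.
Visit B.
At B: go right to S.
  At S: no left child.
  Visit S.
  At S: go right to D.
    At D: go left to R.
      R is a leaf — visit R.
    Visit D.
    At D: go right to H.
      H is a leaf — visit H.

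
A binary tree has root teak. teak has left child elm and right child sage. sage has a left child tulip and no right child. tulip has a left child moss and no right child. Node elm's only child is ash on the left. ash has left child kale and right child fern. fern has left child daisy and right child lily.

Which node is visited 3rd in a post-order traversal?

Post-order visits the left subtree, then the right subtree, then the node.
At teak: go left to elm.
  At elm: go left to ash.
    At ash: go left to kale.
      kale is a leaf — visit kale.
    At ash: go right to fern.
      At fern: go left to daisy.
        daisy is a leaf — visit daisy.
      At fern: go right to lily.
        lily is a leaf — visit lily.
      Visit fern.
    Visit ash.
  At elm: no right child.
  Visit elm.
At teak: go right to sage.
  At sage: go left to tulip.
    At tulip: go left to moss.
      moss is a leaf — visit moss.
    At tulip: no right child.
    Visit tulip.
  At sage: no right child.
  Visit sage.
Visit teak.
Full post-order sequence: kale, daisy, lily, fern, ash, elm, moss, tulip, sage, teak.

lily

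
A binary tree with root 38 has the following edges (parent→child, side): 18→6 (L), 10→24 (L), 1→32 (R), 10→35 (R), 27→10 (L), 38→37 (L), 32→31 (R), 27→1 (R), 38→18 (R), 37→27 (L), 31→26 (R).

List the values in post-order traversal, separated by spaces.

24 35 10 26 31 32 1 27 37 6 18 38

Post-order visits the left subtree, then the right subtree, then the node.
At 38: go left to 37.
  At 37: go left to 27.
    At 27: go left to 10.
      At 10: go left to 24.
        24 is a leaf — visit 24.
      At 10: go right to 35.
        35 is a leaf — visit 35.
      Visit 10.
    At 27: go right to 1.
      At 1: no left child.
      At 1: go right to 32.
        At 32: no left child.
        At 32: go right to 31.
          At 31: no left child.
          At 31: go right to 26.
            26 is a leaf — visit 26.
          Visit 31.
        Visit 32.
      Visit 1.
    Visit 27.
  At 37: no right child.
  Visit 37.
At 38: go right to 18.
  At 18: go left to 6.
    6 is a leaf — visit 6.
  At 18: no right child.
  Visit 18.
Visit 38.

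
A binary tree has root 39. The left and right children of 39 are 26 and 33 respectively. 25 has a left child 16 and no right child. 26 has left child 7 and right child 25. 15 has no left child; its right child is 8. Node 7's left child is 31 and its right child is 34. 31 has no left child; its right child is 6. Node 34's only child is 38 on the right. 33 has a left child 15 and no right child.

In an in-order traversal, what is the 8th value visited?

In-order visits the left subtree, then the node, then the right subtree.
At 39: go left to 26.
  At 26: go left to 7.
    At 7: go left to 31.
      At 31: no left child.
      Visit 31.
      At 31: go right to 6.
        6 is a leaf — visit 6.
    Visit 7.
    At 7: go right to 34.
      At 34: no left child.
      Visit 34.
      At 34: go right to 38.
        38 is a leaf — visit 38.
  Visit 26.
  At 26: go right to 25.
    At 25: go left to 16.
      16 is a leaf — visit 16.
    Visit 25.
    At 25: no right child.
Visit 39.
At 39: go right to 33.
  At 33: go left to 15.
    At 15: no left child.
    Visit 15.
    At 15: go right to 8.
      8 is a leaf — visit 8.
  Visit 33.
  At 33: no right child.
Full in-order sequence: 31, 6, 7, 34, 38, 26, 16, 25, 39, 15, 8, 33.

25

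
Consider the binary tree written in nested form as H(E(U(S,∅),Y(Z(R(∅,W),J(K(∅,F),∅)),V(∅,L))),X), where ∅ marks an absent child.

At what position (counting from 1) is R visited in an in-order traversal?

4

In-order visits the left subtree, then the node, then the right subtree.
At H: go left to E.
  At E: go left to U.
    At U: go left to S.
      S is a leaf — visit S.
    Visit U.
    At U: no right child.
  Visit E.
  At E: go right to Y.
    At Y: go left to Z.
      At Z: go left to R.
        At R: no left child.
        Visit R.
        At R: go right to W.
          W is a leaf — visit W.
      Visit Z.
      At Z: go right to J.
        At J: go left to K.
          At K: no left child.
          Visit K.
          At K: go right to F.
            F is a leaf — visit F.
        Visit J.
        At J: no right child.
    Visit Y.
    At Y: go right to V.
      At V: no left child.
      Visit V.
      At V: go right to L.
        L is a leaf — visit L.
Visit H.
At H: go right to X.
  X is a leaf — visit X.
Full in-order sequence: S, U, E, R, W, Z, K, F, J, Y, V, L, H, X.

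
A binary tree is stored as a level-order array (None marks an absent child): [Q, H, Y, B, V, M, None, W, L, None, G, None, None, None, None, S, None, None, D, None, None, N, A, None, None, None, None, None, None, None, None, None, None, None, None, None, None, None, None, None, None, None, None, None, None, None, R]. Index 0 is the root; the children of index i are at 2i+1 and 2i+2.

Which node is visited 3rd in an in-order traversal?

B

In-order visits the left subtree, then the node, then the right subtree.
At Q: go left to H.
  At H: go left to B.
    At B: go left to W.
      At W: go left to S.
        S is a leaf — visit S.
      Visit W.
      At W: no right child.
    Visit B.
    At B: go right to L.
      At L: no left child.
      Visit L.
      At L: go right to D.
        D is a leaf — visit D.
  Visit H.
  At H: go right to V.
    At V: no left child.
    Visit V.
    At V: go right to G.
      At G: go left to N.
        N is a leaf — visit N.
      Visit G.
      At G: go right to A.
        At A: no left child.
        Visit A.
        At A: go right to R.
          R is a leaf — visit R.
Visit Q.
At Q: go right to Y.
  At Y: go left to M.
    M is a leaf — visit M.
  Visit Y.
  At Y: no right child.
Full in-order sequence: S, W, B, L, D, H, V, N, G, A, R, Q, M, Y.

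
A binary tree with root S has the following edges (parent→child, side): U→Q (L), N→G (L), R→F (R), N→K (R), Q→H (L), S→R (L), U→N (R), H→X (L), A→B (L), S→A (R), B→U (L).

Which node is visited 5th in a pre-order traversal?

B

Pre-order visits the node, then its left subtree, then its right subtree.
Visit S.
At S: go left to R.
  Visit R.
  At R: no left child.
  At R: go right to F.
    F is a leaf — visit F.
At S: go right to A.
  Visit A.
  At A: go left to B.
    Visit B.
    At B: go left to U.
      Visit U.
      At U: go left to Q.
        Visit Q.
        At Q: go left to H.
          Visit H.
          At H: go left to X.
            X is a leaf — visit X.
          At H: no right child.
        At Q: no right child.
      At U: go right to N.
        Visit N.
        At N: go left to G.
          G is a leaf — visit G.
        At N: go right to K.
          K is a leaf — visit K.
    At B: no right child.
  At A: no right child.
Full pre-order sequence: S, R, F, A, B, U, Q, H, X, N, G, K.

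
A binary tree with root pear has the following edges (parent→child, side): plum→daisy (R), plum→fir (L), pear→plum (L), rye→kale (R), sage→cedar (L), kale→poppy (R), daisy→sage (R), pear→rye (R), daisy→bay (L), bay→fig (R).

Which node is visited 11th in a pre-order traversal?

poppy

Pre-order visits the node, then its left subtree, then its right subtree.
Visit pear.
At pear: go left to plum.
  Visit plum.
  At plum: go left to fir.
    fir is a leaf — visit fir.
  At plum: go right to daisy.
    Visit daisy.
    At daisy: go left to bay.
      Visit bay.
      At bay: no left child.
      At bay: go right to fig.
        fig is a leaf — visit fig.
    At daisy: go right to sage.
      Visit sage.
      At sage: go left to cedar.
        cedar is a leaf — visit cedar.
      At sage: no right child.
At pear: go right to rye.
  Visit rye.
  At rye: no left child.
  At rye: go right to kale.
    Visit kale.
    At kale: no left child.
    At kale: go right to poppy.
      poppy is a leaf — visit poppy.
Full pre-order sequence: pear, plum, fir, daisy, bay, fig, sage, cedar, rye, kale, poppy.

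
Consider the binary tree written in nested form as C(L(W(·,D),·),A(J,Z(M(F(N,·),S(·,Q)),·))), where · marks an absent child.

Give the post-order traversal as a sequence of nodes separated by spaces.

Post-order visits the left subtree, then the right subtree, then the node.
At C: go left to L.
  At L: go left to W.
    At W: no left child.
    At W: go right to D.
      D is a leaf — visit D.
    Visit W.
  At L: no right child.
  Visit L.
At C: go right to A.
  At A: go left to J.
    J is a leaf — visit J.
  At A: go right to Z.
    At Z: go left to M.
      At M: go left to F.
        At F: go left to N.
          N is a leaf — visit N.
        At F: no right child.
        Visit F.
      At M: go right to S.
        At S: no left child.
        At S: go right to Q.
          Q is a leaf — visit Q.
        Visit S.
      Visit M.
    At Z: no right child.
    Visit Z.
  Visit A.
Visit C.

D W L J N F Q S M Z A C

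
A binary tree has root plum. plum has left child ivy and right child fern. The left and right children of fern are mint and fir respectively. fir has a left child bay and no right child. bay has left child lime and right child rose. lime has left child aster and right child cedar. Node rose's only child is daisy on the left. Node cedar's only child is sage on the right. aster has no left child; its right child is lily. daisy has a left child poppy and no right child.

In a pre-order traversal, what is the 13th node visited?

Pre-order visits the node, then its left subtree, then its right subtree.
Visit plum.
At plum: go left to ivy.
  ivy is a leaf — visit ivy.
At plum: go right to fern.
  Visit fern.
  At fern: go left to mint.
    mint is a leaf — visit mint.
  At fern: go right to fir.
    Visit fir.
    At fir: go left to bay.
      Visit bay.
      At bay: go left to lime.
        Visit lime.
        At lime: go left to aster.
          Visit aster.
          At aster: no left child.
          At aster: go right to lily.
            lily is a leaf — visit lily.
        At lime: go right to cedar.
          Visit cedar.
          At cedar: no left child.
          At cedar: go right to sage.
            sage is a leaf — visit sage.
      At bay: go right to rose.
        Visit rose.
        At rose: go left to daisy.
          Visit daisy.
          At daisy: go left to poppy.
            poppy is a leaf — visit poppy.
          At daisy: no right child.
        At rose: no right child.
    At fir: no right child.
Full pre-order sequence: plum, ivy, fern, mint, fir, bay, lime, aster, lily, cedar, sage, rose, daisy, poppy.

daisy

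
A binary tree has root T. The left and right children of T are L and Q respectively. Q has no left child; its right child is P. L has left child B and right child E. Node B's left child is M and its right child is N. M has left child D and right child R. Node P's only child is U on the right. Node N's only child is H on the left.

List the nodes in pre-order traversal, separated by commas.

Pre-order visits the node, then its left subtree, then its right subtree.
Visit T.
At T: go left to L.
  Visit L.
  At L: go left to B.
    Visit B.
    At B: go left to M.
      Visit M.
      At M: go left to D.
        D is a leaf — visit D.
      At M: go right to R.
        R is a leaf — visit R.
    At B: go right to N.
      Visit N.
      At N: go left to H.
        H is a leaf — visit H.
      At N: no right child.
  At L: go right to E.
    E is a leaf — visit E.
At T: go right to Q.
  Visit Q.
  At Q: no left child.
  At Q: go right to P.
    Visit P.
    At P: no left child.
    At P: go right to U.
      U is a leaf — visit U.

T, L, B, M, D, R, N, H, E, Q, P, U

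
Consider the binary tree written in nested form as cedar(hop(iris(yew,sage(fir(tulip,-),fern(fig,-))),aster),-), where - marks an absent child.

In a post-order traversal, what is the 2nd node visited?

Post-order visits the left subtree, then the right subtree, then the node.
At cedar: go left to hop.
  At hop: go left to iris.
    At iris: go left to yew.
      yew is a leaf — visit yew.
    At iris: go right to sage.
      At sage: go left to fir.
        At fir: go left to tulip.
          tulip is a leaf — visit tulip.
        At fir: no right child.
        Visit fir.
      At sage: go right to fern.
        At fern: go left to fig.
          fig is a leaf — visit fig.
        At fern: no right child.
        Visit fern.
      Visit sage.
    Visit iris.
  At hop: go right to aster.
    aster is a leaf — visit aster.
  Visit hop.
At cedar: no right child.
Visit cedar.
Full post-order sequence: yew, tulip, fir, fig, fern, sage, iris, aster, hop, cedar.

tulip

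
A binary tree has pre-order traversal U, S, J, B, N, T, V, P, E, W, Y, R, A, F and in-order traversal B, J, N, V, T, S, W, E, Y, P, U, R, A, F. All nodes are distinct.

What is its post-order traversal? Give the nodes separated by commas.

The first element of pre-order is the root; it splits in-order into left and right subtrees.
Root U: left subtree has 10 nodes {B, J, N, V, T, S, W, E, Y, P}, right has 3 {R, A, F}.
  Root S: left subtree has 5 nodes {B, J, N, V, T}, right has 4 {W, E, Y, P}.
    Root J: left subtree has 1 node {B}, right has 3 {N, V, T}.
      Root N: left subtree has 0 nodes { }, right has 2 {V, T}.
        Root T: left subtree has 1 node {V}, right has 0 { }.
    Root P: left subtree has 3 nodes {W, E, Y}, right has 0 { }.
      Root E: left subtree has 1 node {W}, right has 1 {Y}.
  Root R: left subtree has 0 nodes { }, right has 2 {A, F}.
    Root A: left subtree has 0 nodes { }, right has 1 {F}.

B, V, T, N, J, W, Y, E, P, S, F, A, R, U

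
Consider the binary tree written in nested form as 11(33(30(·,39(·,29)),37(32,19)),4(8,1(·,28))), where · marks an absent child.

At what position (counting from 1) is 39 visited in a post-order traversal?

2

Post-order visits the left subtree, then the right subtree, then the node.
At 11: go left to 33.
  At 33: go left to 30.
    At 30: no left child.
    At 30: go right to 39.
      At 39: no left child.
      At 39: go right to 29.
        29 is a leaf — visit 29.
      Visit 39.
    Visit 30.
  At 33: go right to 37.
    At 37: go left to 32.
      32 is a leaf — visit 32.
    At 37: go right to 19.
      19 is a leaf — visit 19.
    Visit 37.
  Visit 33.
At 11: go right to 4.
  At 4: go left to 8.
    8 is a leaf — visit 8.
  At 4: go right to 1.
    At 1: no left child.
    At 1: go right to 28.
      28 is a leaf — visit 28.
    Visit 1.
  Visit 4.
Visit 11.
Full post-order sequence: 29, 39, 30, 32, 19, 37, 33, 8, 28, 1, 4, 11.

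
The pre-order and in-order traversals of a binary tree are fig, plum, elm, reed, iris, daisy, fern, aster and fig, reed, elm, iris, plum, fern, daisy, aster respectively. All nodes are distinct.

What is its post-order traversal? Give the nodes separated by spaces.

The first element of pre-order is the root; it splits in-order into left and right subtrees.
Root fig: left subtree has 0 nodes { }, right has 7 {reed, elm, iris, plum, fern, daisy, aster}.
  Root plum: left subtree has 3 nodes {reed, elm, iris}, right has 3 {fern, daisy, aster}.
    Root elm: left subtree has 1 node {reed}, right has 1 {iris}.
    Root daisy: left subtree has 1 node {fern}, right has 1 {aster}.

reed iris elm fern aster daisy plum fig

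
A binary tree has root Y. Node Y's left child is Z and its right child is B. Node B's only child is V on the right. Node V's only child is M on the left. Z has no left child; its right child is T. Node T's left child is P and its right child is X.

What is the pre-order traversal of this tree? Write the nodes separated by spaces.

Y Z T P X B V M

Pre-order visits the node, then its left subtree, then its right subtree.
Visit Y.
At Y: go left to Z.
  Visit Z.
  At Z: no left child.
  At Z: go right to T.
    Visit T.
    At T: go left to P.
      P is a leaf — visit P.
    At T: go right to X.
      X is a leaf — visit X.
At Y: go right to B.
  Visit B.
  At B: no left child.
  At B: go right to V.
    Visit V.
    At V: go left to M.
      M is a leaf — visit M.
    At V: no right child.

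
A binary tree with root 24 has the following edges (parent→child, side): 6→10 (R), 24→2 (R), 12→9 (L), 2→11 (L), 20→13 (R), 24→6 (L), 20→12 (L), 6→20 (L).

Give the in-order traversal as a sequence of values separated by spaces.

In-order visits the left subtree, then the node, then the right subtree.
At 24: go left to 6.
  At 6: go left to 20.
    At 20: go left to 12.
      At 12: go left to 9.
        9 is a leaf — visit 9.
      Visit 12.
      At 12: no right child.
    Visit 20.
    At 20: go right to 13.
      13 is a leaf — visit 13.
  Visit 6.
  At 6: go right to 10.
    10 is a leaf — visit 10.
Visit 24.
At 24: go right to 2.
  At 2: go left to 11.
    11 is a leaf — visit 11.
  Visit 2.
  At 2: no right child.

9 12 20 13 6 10 24 11 2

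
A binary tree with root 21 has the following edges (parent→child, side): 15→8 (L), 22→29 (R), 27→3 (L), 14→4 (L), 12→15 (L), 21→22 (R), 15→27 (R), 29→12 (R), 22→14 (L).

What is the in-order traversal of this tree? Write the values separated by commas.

21, 4, 14, 22, 29, 8, 15, 3, 27, 12

In-order visits the left subtree, then the node, then the right subtree.
At 21: no left child.
Visit 21.
At 21: go right to 22.
  At 22: go left to 14.
    At 14: go left to 4.
      4 is a leaf — visit 4.
    Visit 14.
    At 14: no right child.
  Visit 22.
  At 22: go right to 29.
    At 29: no left child.
    Visit 29.
    At 29: go right to 12.
      At 12: go left to 15.
        At 15: go left to 8.
          8 is a leaf — visit 8.
        Visit 15.
        At 15: go right to 27.
          At 27: go left to 3.
            3 is a leaf — visit 3.
          Visit 27.
          At 27: no right child.
      Visit 12.
      At 12: no right child.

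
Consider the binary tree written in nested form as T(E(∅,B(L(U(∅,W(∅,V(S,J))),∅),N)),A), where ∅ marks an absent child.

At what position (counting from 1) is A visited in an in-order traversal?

11

In-order visits the left subtree, then the node, then the right subtree.
At T: go left to E.
  At E: no left child.
  Visit E.
  At E: go right to B.
    At B: go left to L.
      At L: go left to U.
        At U: no left child.
        Visit U.
        At U: go right to W.
          At W: no left child.
          Visit W.
          At W: go right to V.
            At V: go left to S.
              S is a leaf — visit S.
            Visit V.
            At V: go right to J.
              J is a leaf — visit J.
      Visit L.
      At L: no right child.
    Visit B.
    At B: go right to N.
      N is a leaf — visit N.
Visit T.
At T: go right to A.
  A is a leaf — visit A.
Full in-order sequence: E, U, W, S, V, J, L, B, N, T, A.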